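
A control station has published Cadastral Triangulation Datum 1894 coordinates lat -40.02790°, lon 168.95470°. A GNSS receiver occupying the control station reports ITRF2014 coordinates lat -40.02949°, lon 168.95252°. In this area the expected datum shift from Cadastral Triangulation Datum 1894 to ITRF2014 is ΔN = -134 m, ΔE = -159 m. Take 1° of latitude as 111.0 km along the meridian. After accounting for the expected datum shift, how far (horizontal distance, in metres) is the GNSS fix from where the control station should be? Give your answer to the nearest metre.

50 m

Observed coordinate differences: Δφ = -0.00159°, Δλ = -0.00218°.
Converting to metres (1° lat = 111000 m, cos φ = 0.765731): observed ΔN = -176.5 m, observed ΔE = -185.3 m.
Subtracting the expected shift leaves a residual of -176.5 − (-134) = -42.5 m north and -185.3 − (-159) = -26.3 m east.
Residual distance = √((-42.5)² + (-26.3)²) = 50.0 m.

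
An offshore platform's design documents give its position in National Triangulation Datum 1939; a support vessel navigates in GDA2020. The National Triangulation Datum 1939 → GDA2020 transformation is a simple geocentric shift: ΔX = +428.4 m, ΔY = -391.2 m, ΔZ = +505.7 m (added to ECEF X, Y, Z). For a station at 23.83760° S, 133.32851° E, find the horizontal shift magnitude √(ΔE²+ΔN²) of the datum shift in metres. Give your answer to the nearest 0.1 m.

232.8 m

The local east axis at (φ, λ) is (−sin λ, cos λ, 0), so ΔE = −sin(133.32851°)·428.4 + cos(133.32851°)·(-391.2) = -43.20 m.
The local north axis is (−sin φ cos λ, −sin φ sin λ, cos φ), giving ΔN = -118.803 − 115.008 + 462.561 = 228.75 m.
Horizontal magnitude = √(ΔE² + ΔN²) = √((-43.20)² + 228.75²) = 232.79 m.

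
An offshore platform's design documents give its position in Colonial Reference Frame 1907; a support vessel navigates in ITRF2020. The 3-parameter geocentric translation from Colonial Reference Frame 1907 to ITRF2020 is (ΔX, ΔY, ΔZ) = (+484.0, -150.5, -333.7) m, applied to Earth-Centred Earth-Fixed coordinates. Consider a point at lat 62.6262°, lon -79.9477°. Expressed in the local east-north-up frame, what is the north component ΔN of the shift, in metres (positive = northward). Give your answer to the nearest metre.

The local north axis is (−sin φ cos λ, −sin φ sin λ, cos φ), giving ΔN = -75.021 − 131.596 − 153.433 = -360.05 m.

ΔN = -360 m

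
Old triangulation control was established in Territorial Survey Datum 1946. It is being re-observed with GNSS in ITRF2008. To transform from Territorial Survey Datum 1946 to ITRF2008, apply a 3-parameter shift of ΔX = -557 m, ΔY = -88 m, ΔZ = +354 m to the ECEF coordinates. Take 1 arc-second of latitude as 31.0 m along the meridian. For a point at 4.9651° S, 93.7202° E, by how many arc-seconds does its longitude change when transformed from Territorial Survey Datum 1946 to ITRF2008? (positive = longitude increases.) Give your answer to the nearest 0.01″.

sin φ = -0.086549, cos φ = 0.996248, sin λ = 0.997893, cos λ = -0.064884.
East component: ΔE = −sin λ·ΔX + cos λ·ΔY = −(0.997893)(-557) + (-0.064884)(-88) = 561.54 m.
1° of latitude spans 3600 × 31.00 = 111600 m; at latitude φ, 1° of longitude spans that × cos φ = 111181.2 m, so Δλ = 561.54 / 111181.2 × 3600 = 18.182″.

Δλ = 18.18″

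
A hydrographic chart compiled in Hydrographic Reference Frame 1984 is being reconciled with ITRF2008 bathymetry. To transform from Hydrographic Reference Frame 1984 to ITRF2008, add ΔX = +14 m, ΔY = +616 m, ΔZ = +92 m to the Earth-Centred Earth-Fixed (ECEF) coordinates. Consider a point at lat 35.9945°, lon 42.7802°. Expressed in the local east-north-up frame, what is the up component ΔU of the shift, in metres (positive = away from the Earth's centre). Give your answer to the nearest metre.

At φ = 35.9945°, λ = 42.7802°: sin φ = 0.587708, cos φ = 0.809073, sin λ = 0.679188, cos λ = 0.733965.
ΔU = cos φ cos λ·ΔX + cos φ sin λ·ΔY + sin φ·ΔZ = (0.809073)(0.733965)(14) + (0.809073)(0.679188)(616) + (0.587708)(92) = 400.88 m.

ΔU = 401 m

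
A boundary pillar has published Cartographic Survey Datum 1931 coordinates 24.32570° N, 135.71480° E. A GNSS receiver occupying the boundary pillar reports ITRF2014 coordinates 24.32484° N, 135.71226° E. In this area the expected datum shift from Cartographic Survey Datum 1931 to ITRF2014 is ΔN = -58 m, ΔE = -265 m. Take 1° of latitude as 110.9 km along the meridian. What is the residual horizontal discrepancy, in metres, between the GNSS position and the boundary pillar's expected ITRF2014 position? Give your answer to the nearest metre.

38 m

Observed coordinate differences: Δφ = -0.00086°, Δλ = -0.00254°.
Converting to metres (1° lat = 110900 m, cos φ = 0.911219): observed ΔN = -95.4 m, observed ΔE = -256.7 m.
Subtracting the expected shift leaves a residual of -95.4 − (-58) = -37.4 m north and -256.7 − (-265) = 8.3 m east.
Residual distance = √((-37.4)² + 8.3²) = 38.3 m.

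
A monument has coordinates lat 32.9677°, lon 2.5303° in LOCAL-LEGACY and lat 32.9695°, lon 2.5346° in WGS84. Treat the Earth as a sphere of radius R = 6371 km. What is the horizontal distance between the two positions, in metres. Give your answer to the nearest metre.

Δφ = 32.9695° − 32.9677° = +0.0018°; Δλ = 2.5346° − 2.5303° = +0.0043°.
1° along a meridian = πR/180 = 111195 m.
ΔN = Δφ × 111195 = 200.2 m; ΔE = Δλ × 111195 × cos(32.9677°) = +0.0043 × 111195 × 0.838977 = 401.1 m.
Distance = √(ΔE² + ΔN²) = √(401.1² + 200.2²) = 448.3 m.

448 m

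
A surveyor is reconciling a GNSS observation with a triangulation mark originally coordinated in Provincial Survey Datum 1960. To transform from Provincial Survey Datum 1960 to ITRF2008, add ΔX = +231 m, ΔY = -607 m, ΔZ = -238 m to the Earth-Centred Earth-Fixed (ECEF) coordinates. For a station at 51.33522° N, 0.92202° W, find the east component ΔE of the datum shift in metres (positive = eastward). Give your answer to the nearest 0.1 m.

At φ = 51.33522°, λ = -0.92202°: sin φ = 0.780815, cos φ = 0.624763, sin λ = -0.016092, cos λ = 0.999871.
ΔE = −sin λ·ΔX + cos λ·ΔY = −(-0.016092)·(231) + (0.999871)·(-607) = -603.20 m.

ΔE = -603.2 m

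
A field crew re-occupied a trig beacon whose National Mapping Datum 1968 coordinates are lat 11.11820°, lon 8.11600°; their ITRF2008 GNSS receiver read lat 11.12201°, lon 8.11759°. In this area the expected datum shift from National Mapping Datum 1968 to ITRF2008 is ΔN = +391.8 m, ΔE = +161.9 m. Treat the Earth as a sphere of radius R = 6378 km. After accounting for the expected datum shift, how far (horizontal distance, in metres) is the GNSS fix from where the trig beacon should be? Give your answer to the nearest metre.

34 m

Observed coordinate differences: Δφ = +0.00381°, Δλ = +0.00159°.
Converting to metres (1° lat = 111317 m, cos φ = 0.981231): observed ΔN = 424.1 m, observed ΔE = 173.7 m.
Subtracting the expected shift leaves a residual of 424.1 − (391.8) = 32.3 m north and 173.7 − (161.9) = 11.8 m east.
Residual distance = √(32.3² + 11.8²) = 34.4 m.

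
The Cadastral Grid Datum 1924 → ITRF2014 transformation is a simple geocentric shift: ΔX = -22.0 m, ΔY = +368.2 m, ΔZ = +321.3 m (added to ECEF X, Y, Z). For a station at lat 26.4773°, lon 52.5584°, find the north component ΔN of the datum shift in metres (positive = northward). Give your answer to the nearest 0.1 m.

The local north axis is (−sin φ cos λ, −sin φ sin λ, cos φ), giving ΔN = 5.963 − 130.338 + 287.599 = 163.22 m.

ΔN = 163.2 m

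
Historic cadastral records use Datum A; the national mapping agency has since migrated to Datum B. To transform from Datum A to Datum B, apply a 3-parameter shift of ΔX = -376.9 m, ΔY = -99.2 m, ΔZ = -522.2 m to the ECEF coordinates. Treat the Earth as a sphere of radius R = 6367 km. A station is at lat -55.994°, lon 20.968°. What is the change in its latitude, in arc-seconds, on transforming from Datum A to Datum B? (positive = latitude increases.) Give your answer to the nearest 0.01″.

Δφ = -19.87″

sin φ = -0.828979, cos φ = 0.559280, sin λ = 0.357846, cos λ = 0.933780.
North component: ΔN = −sin φ cos λ·ΔX − sin φ sin λ·ΔY + cos φ·ΔZ = −(-0.828979)(0.933780)(-376.9) − (-0.828979)(0.357846)(-99.2) + (0.559280)(-522.2) = -613.24 m.
1° of latitude spans πR/180 = 111125 m, so Δφ = -613.24 / 111125 × 3600 = -19.866″.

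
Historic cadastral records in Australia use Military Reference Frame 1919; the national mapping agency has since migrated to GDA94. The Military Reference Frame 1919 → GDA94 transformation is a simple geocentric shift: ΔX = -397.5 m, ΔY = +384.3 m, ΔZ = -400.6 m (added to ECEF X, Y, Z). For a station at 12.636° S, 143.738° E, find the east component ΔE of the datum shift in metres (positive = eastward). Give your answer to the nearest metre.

At φ = -12.636°, λ = 143.738°: sin φ = -0.218756, cos φ = 0.975780, sin λ = 0.591479, cos λ = -0.806321.
ΔE = −sin λ·ΔX + cos λ·ΔY = −(0.591479)·(-397.5) + (-0.806321)·(384.3) = -74.76 m.

ΔE = -75 m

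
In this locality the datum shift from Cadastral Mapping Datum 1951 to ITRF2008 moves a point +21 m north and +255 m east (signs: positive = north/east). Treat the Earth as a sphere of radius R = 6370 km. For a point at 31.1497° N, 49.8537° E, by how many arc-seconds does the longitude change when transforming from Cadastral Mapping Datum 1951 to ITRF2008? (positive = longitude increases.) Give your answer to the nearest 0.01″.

Δλ = 9.65″

At latitude 31.1497°, cos φ = 0.855819.
One radian of longitude at latitude φ spans R cos φ, so Δλ = ΔE / (R cos φ) = 255.0 / (6370000 × 0.855819) = 4.6776e-05 rad = 9.648″.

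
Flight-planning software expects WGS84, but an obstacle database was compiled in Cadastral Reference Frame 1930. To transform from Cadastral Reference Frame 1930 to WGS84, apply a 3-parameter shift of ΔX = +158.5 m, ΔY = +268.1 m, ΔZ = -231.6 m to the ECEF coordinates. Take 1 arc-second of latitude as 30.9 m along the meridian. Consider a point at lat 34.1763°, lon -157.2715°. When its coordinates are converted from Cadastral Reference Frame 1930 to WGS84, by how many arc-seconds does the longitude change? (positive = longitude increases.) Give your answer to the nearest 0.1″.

Δλ = -7.3″

sin φ = 0.561741, cos φ = 0.827313, sin λ = -0.386365, cos λ = -0.922346.
East component: ΔE = −sin λ·ΔX + cos λ·ΔY = −(-0.386365)(158.5) + (-0.922346)(268.1) = -186.04 m.
1° of latitude spans 3600 × 30.90 = 111240 m; at latitude φ, 1° of longitude spans that × cos φ = 92030.3 m, so Δλ = -186.04 / 92030.3 × 3600 = -7.278″.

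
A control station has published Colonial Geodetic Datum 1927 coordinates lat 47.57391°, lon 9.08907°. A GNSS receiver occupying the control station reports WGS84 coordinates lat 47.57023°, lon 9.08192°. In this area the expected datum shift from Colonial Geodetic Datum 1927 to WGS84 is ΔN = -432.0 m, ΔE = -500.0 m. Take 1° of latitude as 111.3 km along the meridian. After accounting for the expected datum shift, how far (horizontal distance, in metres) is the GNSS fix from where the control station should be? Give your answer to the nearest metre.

Observed coordinate differences: Δφ = -0.00368°, Δλ = -0.00715°.
Converting to metres (1° lat = 111300 m, cos φ = 0.674639): observed ΔN = -409.6 m, observed ΔE = -536.9 m.
Subtracting the expected shift leaves a residual of -409.6 − (-432.0) = 22.4 m north and -536.9 − (-500.0) = -36.9 m east.
Residual distance = √(22.4² + (-36.9)²) = 43.2 m.

43 m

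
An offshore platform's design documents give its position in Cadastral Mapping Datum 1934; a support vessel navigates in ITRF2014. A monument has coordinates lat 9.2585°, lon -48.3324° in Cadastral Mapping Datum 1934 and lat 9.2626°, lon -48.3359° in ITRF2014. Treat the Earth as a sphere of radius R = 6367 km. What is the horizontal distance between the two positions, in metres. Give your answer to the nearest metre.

596 m

Δφ = 9.2626° − 9.2585° = +0.0041°; Δλ = -48.3359° − -48.3324° = -0.0035°.
1° along a meridian = πR/180 = 111125 m.
ΔN = Δφ × 111125 = 455.6 m; ΔE = Δλ × 111125 × cos(9.2585°) = -0.0035 × 111125 × 0.986973 = -383.9 m.
Distance = √(ΔE² + ΔN²) = √((-383.9)² + 455.6²) = 595.8 m.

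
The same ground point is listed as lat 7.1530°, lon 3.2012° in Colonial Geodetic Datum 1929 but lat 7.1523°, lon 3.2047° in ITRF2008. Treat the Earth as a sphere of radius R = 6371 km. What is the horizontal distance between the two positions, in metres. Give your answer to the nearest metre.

Δφ = 7.1523° − 7.1530° = -0.0007°; Δλ = 3.2047° − 3.2012° = +0.0035°.
1° along a meridian = πR/180 = 111195 m.
ΔN = Δφ × 111195 = -77.8 m; ΔE = Δλ × 111195 × cos(7.1530°) = +0.0035 × 111195 × 0.992217 = 386.2 m.
Distance = √(ΔE² + ΔN²) = √(386.2² + (-77.8)²) = 393.9 m.

394 m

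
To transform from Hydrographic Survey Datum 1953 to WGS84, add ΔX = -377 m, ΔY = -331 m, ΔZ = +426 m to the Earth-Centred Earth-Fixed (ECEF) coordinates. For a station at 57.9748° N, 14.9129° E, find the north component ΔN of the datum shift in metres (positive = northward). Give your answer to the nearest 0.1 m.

The local north axis is (−sin φ cos λ, −sin φ sin λ, cos φ), giving ΔN = 308.861 + 72.219 + 225.904 = 606.98 m.

ΔN = 607.0 m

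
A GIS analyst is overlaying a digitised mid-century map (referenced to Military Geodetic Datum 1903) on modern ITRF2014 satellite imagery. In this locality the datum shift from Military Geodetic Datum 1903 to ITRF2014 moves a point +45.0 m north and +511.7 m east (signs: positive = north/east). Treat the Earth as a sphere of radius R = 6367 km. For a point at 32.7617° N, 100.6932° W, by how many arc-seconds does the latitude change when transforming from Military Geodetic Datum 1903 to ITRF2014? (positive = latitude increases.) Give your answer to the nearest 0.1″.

Δφ = 1.5″

On a sphere of radius R, 1 rad of latitude = R, so Δφ = ΔN / R = 45.0 / 6367000 = 7.0677e-06 rad = 1.458″.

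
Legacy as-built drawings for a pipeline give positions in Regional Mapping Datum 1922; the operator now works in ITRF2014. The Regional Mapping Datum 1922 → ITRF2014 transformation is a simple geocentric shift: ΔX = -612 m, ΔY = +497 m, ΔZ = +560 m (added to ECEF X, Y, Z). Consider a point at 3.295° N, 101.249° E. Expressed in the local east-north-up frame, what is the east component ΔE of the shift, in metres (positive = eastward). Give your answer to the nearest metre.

ΔE = 503 m

At φ = 3.295°, λ = 101.249°: sin φ = 0.057477, cos φ = 0.998347, sin λ = 0.980789, cos λ = -0.195073.
ΔE = −sin λ·ΔX + cos λ·ΔY = −(0.980789)·(-612) + (-0.195073)·(497) = 503.29 m.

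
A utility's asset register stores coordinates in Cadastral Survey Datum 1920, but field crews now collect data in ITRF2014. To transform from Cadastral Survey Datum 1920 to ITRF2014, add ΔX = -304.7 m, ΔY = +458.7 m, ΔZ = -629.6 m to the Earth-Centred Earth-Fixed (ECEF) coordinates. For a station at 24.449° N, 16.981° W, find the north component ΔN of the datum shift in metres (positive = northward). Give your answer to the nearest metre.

ΔN = -397 m

The local north axis is (−sin φ cos λ, −sin φ sin λ, cos φ), giving ΔN = 120.612 + 55.446 − 573.144 = -397.09 m.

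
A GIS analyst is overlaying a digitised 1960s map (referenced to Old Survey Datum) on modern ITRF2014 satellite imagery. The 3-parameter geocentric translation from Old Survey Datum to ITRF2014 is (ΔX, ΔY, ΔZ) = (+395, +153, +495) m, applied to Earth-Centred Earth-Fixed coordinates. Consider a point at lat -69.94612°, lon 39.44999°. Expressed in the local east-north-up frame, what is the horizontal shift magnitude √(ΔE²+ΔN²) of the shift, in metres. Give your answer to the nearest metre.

At φ = -69.94612°, λ = 39.44999°: sin φ = -0.939371, cos φ = 0.342904, sin λ = 0.635404, cos λ = 0.772179.
ΔE = −sin λ·ΔX + cos λ·ΔY = −(0.635404)·(395) + (0.772179)·(153) = -132.84 m.
ΔN = −sin φ cos λ·ΔX − sin φ sin λ·ΔY + cos φ·ΔZ = −(-0.939371)(0.772179)(395) − (-0.939371)(0.635404)(153) + (0.342904)(495) = 547.58 m.
Horizontal magnitude = √(ΔE² + ΔN²) = √((-132.84)² + 547.58²) = 563.46 m.

563 m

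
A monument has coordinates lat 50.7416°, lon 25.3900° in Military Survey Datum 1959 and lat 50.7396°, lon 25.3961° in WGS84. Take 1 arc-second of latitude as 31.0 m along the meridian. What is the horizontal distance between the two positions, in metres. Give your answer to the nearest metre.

485 m

Δφ = 50.7396° − 50.7416° = -0.0020°; Δλ = 25.3961° − 25.3900° = +0.0061°.
1° of latitude = 3600 × 31.00 = 111600 m.
ΔN = Δφ × 111600 = -223.2 m; ΔE = Δλ × 111600 × cos(50.7416°) = +0.0061 × 111600 × 0.632819 = 430.8 m.
Distance = √(ΔE² + ΔN²) = √(430.8² + (-223.2)²) = 485.2 m.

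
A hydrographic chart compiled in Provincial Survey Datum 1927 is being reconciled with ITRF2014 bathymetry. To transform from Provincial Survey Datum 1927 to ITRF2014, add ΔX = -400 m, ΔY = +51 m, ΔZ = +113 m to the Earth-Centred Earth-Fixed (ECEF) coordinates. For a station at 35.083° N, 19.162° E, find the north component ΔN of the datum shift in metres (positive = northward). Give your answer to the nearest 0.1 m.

ΔN = 300.0 m

The local north axis is (−sin φ cos λ, −sin φ sin λ, cos φ), giving ΔN = 217.167 − 9.622 + 92.470 = 300.02 m.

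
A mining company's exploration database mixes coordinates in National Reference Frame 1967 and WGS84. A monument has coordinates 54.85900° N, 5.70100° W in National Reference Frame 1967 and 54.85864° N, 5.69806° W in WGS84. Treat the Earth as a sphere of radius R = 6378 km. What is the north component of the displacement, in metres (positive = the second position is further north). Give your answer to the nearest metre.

Δφ = 54.85864° − 54.85900° = -0.00036°; Δλ = -5.69806° − -5.70100° = +0.00294°.
1° along a meridian = πR/180 = 111317 m.
ΔN = Δφ × 111317 = -40.1 m; ΔE = Δλ × 111317 × cos(54.85900°) = +0.00294 × 111317 × 0.575591 = 188.4 m.

ΔN = -40 m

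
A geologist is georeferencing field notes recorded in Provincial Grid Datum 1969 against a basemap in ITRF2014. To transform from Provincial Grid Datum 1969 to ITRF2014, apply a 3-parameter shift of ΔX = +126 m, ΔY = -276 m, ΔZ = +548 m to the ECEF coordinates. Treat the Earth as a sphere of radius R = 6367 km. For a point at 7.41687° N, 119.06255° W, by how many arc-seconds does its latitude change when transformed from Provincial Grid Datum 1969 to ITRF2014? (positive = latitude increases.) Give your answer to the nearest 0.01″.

Δφ = 16.85″

sin φ = 0.129088, cos φ = 0.991633, sin λ = -0.874090, cos λ = -0.485764.
North component: ΔN = −sin φ cos λ·ΔX − sin φ sin λ·ΔY + cos φ·ΔZ = −(0.129088)(-0.485764)(126) − (0.129088)(-0.874090)(-276) + (0.991633)(548) = 520.17 m.
1° of latitude spans πR/180 = 111125 m, so Δφ = 520.17 / 111125 × 3600 = 16.852″.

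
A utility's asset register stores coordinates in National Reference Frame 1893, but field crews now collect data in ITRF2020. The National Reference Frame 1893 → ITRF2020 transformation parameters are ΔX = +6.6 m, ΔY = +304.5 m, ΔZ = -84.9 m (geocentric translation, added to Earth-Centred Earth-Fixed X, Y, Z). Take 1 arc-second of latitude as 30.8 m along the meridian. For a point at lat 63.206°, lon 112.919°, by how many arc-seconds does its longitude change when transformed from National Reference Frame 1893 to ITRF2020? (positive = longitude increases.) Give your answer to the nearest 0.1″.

Δλ = -9.0″

sin φ = 0.892633, cos φ = 0.450784, sin λ = 0.921056, cos λ = -0.389429.
East component: ΔE = −sin λ·ΔX + cos λ·ΔY = −(0.921056)(6.6) + (-0.389429)(304.5) = -124.66 m.
1° of latitude spans 3600 × 30.80 = 110880 m; at latitude φ, 1° of longitude spans that × cos φ = 49982.9 m, so Δλ = -124.66 / 49982.9 × 3600 = -8.979″.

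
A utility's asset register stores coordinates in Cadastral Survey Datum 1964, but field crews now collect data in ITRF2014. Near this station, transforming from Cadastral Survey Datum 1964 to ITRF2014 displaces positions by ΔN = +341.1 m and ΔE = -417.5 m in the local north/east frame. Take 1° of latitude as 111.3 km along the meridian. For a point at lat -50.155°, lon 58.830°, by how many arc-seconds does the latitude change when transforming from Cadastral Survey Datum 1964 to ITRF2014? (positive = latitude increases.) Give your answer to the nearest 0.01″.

Δφ = 11.03″

1° of latitude = 111.3 km, so Δφ = 341.1 / 111300 = 0.0030647° = 11.033″.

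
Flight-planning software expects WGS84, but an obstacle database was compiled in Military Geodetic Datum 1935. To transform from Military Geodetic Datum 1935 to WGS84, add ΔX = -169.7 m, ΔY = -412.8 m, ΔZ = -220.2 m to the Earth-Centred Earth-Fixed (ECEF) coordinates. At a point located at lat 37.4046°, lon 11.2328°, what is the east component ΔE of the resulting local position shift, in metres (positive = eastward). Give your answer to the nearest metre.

The local east axis at (φ, λ) is (−sin λ, cos λ, 0), so ΔE = −sin(11.2328°)·(-169.7) + cos(11.2328°)·(-412.8) = -371.84 m.

ΔE = -372 m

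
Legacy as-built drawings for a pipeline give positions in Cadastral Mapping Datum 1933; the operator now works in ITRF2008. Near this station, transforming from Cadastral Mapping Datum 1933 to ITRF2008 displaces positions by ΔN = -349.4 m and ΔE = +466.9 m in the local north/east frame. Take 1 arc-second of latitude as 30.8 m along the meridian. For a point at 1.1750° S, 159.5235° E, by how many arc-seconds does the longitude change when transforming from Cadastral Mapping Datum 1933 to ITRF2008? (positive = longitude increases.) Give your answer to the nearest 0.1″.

Δλ = 15.2″

At latitude -1.1750°, cos φ = 0.999790.
1″ of longitude at this latitude = 30.80 × cos φ = 30.7935 m, so Δλ = 466.9 / 30.7935 = 15.162″.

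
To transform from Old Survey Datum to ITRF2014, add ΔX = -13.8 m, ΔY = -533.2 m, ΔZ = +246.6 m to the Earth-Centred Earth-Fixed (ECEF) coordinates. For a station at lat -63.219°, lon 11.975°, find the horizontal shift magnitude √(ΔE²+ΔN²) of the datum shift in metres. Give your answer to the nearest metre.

At φ = -63.219°, λ = 11.975°: sin φ = -0.892735, cos φ = 0.450582, sin λ = 0.207485, cos λ = 0.978238.
ΔE = −sin λ·ΔX + cos λ·ΔY = −(0.207485)·(-13.8) + (0.978238)·(-533.2) = -518.73 m.
ΔN = −sin φ cos λ·ΔX − sin φ sin λ·ΔY + cos φ·ΔZ = −(-0.892735)(0.978238)(-13.8) − (-0.892735)(0.207485)(-533.2) + (0.450582)(246.6) = 0.30 m.
Horizontal magnitude = √(ΔE² + ΔN²) = √((-518.73)² + 0.30²) = 518.73 m.

519 m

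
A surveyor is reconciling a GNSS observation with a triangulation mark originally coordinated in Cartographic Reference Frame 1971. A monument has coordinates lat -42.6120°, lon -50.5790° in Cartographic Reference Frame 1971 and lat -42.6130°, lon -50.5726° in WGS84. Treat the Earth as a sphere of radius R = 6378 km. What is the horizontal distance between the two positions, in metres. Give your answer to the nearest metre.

Δφ = -42.6130° − -42.6120° = -0.0010°; Δλ = -50.5726° − -50.5790° = +0.0064°.
1° along a meridian = πR/180 = 111317 m.
ΔN = Δφ × 111317 = -111.3 m; ΔE = Δλ × 111317 × cos(-42.6120°) = +0.0064 × 111317 × 0.735955 = 524.3 m.
Distance = √(ΔE² + ΔN²) = √(524.3² + (-111.3)²) = 536.0 m.

536 m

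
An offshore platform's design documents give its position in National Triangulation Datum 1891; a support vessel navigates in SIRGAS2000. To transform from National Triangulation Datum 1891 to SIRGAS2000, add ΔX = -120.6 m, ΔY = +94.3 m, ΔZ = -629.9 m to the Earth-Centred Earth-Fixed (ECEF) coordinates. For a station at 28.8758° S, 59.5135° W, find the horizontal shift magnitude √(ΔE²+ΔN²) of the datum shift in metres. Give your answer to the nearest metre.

623 m

The local east axis at (φ, λ) is (−sin λ, cos λ, 0), so ΔE = −sin(-59.5135°)·(-120.6) + cos(-59.5135°)·94.3 = -56.09 m.
The local north axis is (−sin φ cos λ, −sin φ sin λ, cos φ), giving ΔN = -29.547 − 39.243 − 551.584 = -620.37 m.
Horizontal magnitude = √(ΔE² + ΔN²) = √((-56.09)² + (-620.37)²) = 622.90 m.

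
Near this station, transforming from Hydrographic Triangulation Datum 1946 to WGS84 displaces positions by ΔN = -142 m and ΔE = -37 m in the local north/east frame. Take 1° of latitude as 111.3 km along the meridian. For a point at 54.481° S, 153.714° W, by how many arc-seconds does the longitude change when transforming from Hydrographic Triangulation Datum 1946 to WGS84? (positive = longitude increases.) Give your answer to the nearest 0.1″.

At latitude -54.481°, cos φ = 0.580973.
1° of longitude at this latitude = 111.3 × cos φ = 64.66 km, so Δλ = -37.0 / 64662.3 = -0.0005722° = -2.060″.

Δλ = -2.1″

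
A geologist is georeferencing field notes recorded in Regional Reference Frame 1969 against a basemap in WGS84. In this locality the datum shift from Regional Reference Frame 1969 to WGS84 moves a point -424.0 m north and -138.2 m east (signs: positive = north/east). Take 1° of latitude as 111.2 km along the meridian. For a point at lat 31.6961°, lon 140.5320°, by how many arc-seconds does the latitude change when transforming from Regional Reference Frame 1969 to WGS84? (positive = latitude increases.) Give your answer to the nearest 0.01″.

1° of latitude = 111.2 km, so Δφ = -424.0 / 111200 = -0.0038129° = -13.727″.

Δφ = -13.73″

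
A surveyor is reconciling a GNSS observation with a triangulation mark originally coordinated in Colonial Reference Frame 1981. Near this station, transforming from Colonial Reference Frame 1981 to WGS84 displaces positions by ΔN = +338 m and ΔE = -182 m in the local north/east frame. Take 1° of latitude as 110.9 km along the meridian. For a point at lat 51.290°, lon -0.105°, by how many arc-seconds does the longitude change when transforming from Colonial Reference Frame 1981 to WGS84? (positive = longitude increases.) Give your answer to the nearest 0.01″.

At latitude 51.290°, cos φ = 0.625379.
1° of longitude at this latitude = 110.9 × cos φ = 69.35 km, so Δλ = -182.0 / 69354.5 = -0.0026242° = -9.447″.

Δλ = -9.45″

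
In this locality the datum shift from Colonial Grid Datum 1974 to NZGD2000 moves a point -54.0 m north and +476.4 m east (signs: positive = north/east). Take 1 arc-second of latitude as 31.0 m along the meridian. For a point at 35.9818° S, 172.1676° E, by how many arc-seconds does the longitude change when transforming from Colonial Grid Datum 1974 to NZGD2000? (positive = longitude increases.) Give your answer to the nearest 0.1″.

At latitude -35.9818°, cos φ = 0.809204.
1″ of longitude at this latitude = 31.00 × cos φ = 25.0853 m, so Δλ = 476.4 / 25.0853 = 18.991″.

Δλ = 19.0″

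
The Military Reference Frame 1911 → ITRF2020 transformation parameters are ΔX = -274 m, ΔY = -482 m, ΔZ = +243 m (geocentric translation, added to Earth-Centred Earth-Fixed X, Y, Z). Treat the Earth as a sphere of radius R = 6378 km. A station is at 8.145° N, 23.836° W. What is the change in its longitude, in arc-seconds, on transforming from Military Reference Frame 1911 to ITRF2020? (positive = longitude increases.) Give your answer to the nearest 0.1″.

sin φ = 0.141679, cos φ = 0.989913, sin λ = -0.404120, cos λ = 0.914706.
East component: ΔE = −sin λ·ΔX + cos λ·ΔY = −(-0.404120)(-274) + (0.914706)(-482) = -551.62 m.
1° of latitude spans πR/180 = 111317 m; at latitude φ, 1° of longitude spans that × cos φ = 110194.2 m, so Δλ = -551.62 / 110194.2 × 3600 = -18.021″.

Δλ = -18.0″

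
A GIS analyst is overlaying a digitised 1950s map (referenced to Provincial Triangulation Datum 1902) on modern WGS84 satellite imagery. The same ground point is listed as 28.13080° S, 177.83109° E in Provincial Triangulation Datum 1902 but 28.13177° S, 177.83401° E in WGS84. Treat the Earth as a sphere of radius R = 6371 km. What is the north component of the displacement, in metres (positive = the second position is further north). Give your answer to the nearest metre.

ΔN = -108 m

Δφ = -28.13177° − -28.13080° = -0.00097°; Δλ = 177.83401° − 177.83109° = +0.00292°.
1° along a meridian = πR/180 = 111195 m.
ΔN = Δφ × 111195 = -107.9 m; ΔE = Δλ × 111195 × cos(-28.13080°) = +0.00292 × 111195 × 0.881874 = 286.3 m.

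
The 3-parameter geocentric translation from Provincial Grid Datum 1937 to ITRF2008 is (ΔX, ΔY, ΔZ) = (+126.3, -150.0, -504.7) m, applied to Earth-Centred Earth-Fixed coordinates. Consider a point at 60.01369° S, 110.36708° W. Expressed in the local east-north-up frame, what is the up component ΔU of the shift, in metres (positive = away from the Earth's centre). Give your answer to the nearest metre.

ΔU = 485 m

At φ = -60.01369°, λ = -110.36708°: sin φ = -0.866145, cos φ = 0.499793, sin λ = -0.937482, cos λ = -0.348033.
ΔU = cos φ cos λ·ΔX + cos φ sin λ·ΔY + sin φ·ΔZ = (0.499793)(-0.348033)(126.3) + (0.499793)(-0.937482)(-150.0) + (-0.866145)(-504.7) = 485.46 m.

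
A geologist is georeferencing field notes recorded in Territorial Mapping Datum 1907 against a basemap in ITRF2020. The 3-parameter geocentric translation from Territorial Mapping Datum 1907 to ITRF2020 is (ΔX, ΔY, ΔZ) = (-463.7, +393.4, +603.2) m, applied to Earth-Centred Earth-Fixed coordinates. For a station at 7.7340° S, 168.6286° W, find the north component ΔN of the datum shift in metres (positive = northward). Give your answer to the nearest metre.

The local north axis is (−sin φ cos λ, −sin φ sin λ, cos φ), giving ΔN = 61.177 − 10.438 + 597.713 = 648.45 m.

ΔN = 648 m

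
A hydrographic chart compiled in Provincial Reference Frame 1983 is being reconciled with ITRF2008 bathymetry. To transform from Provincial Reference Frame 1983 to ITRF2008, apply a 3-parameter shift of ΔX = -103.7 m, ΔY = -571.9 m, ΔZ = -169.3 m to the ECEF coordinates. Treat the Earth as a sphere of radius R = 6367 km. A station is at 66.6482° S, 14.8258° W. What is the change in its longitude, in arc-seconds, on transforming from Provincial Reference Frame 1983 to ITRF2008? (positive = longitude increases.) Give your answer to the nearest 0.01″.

sin φ = -0.918088, cos φ = 0.396376, sin λ = -0.255881, cos λ = 0.966708.
East component: ΔE = −sin λ·ΔX + cos λ·ΔY = −(-0.255881)(-103.7) + (0.966708)(-571.9) = -579.40 m.
1° of latitude spans πR/180 = 111125 m; at latitude φ, 1° of longitude spans that × cos φ = 44047.3 m, so Δλ = -579.40 / 44047.3 × 3600 = -47.354″.

Δλ = -47.35″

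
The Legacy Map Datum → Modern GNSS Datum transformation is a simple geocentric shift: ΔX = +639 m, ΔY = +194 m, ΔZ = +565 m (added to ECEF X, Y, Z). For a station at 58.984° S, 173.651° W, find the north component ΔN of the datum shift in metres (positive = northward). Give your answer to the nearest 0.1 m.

ΔN = -271.5 m

At φ = -58.984°, λ = -173.651°: sin φ = -0.857023, cos φ = 0.515277, sin λ = -0.110584, cos λ = -0.993867.
ΔN = −sin φ cos λ·ΔX − sin φ sin λ·ΔY + cos φ·ΔZ = −(-0.857023)(-0.993867)(639) − (-0.857023)(-0.110584)(194) + (0.515277)(565) = -271.53 m.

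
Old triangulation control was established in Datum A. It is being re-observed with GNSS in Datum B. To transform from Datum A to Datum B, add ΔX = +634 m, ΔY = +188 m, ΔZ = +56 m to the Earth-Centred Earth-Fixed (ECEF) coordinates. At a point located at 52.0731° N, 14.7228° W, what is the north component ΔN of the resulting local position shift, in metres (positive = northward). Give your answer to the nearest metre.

The local north axis is (−sin φ cos λ, −sin φ sin λ, cos φ), giving ΔN = -483.677 + 37.688 + 34.421 = -411.57 m.

ΔN = -412 m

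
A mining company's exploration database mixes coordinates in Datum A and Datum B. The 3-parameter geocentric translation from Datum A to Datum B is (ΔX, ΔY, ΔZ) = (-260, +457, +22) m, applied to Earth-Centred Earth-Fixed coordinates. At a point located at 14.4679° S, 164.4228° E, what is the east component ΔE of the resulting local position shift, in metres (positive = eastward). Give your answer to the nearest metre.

ΔE = -370 m

At φ = -14.4679°, λ = 164.4228°: sin φ = -0.249838, cos φ = 0.968288, sin λ = 0.268537, cos λ = -0.963270.
ΔE = −sin λ·ΔX + cos λ·ΔY = −(0.268537)·(-260) + (-0.963270)·(457) = -370.39 m.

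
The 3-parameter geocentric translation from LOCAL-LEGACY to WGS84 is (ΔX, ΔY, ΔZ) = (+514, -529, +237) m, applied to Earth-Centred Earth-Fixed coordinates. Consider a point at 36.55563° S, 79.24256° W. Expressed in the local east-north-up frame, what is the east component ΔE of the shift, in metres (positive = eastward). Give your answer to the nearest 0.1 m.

The local east axis at (φ, λ) is (−sin λ, cos λ, 0), so ΔE = −sin(-79.24256°)·514 + cos(-79.24256°)·(-529) = 406.23 m.

ΔE = 406.2 m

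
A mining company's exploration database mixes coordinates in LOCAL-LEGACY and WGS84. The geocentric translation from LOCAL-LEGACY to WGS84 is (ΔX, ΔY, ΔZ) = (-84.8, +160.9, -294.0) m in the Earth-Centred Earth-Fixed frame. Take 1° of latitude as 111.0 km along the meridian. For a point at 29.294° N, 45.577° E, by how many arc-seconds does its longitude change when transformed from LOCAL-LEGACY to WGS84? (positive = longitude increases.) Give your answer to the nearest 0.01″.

sin φ = 0.489291, cos φ = 0.872121, sin λ = 0.714192, cos λ = 0.699950.
East component: ΔE = −sin λ·ΔX + cos λ·ΔY = −(0.714192)(-84.8) + (0.699950)(160.9) = 173.19 m.
1° of latitude spans 111000 m; at latitude φ, 1° of longitude spans that × cos φ = 96805.4 m, so Δλ = 173.19 / 96805.4 × 3600 = 6.440″.

Δλ = 6.44″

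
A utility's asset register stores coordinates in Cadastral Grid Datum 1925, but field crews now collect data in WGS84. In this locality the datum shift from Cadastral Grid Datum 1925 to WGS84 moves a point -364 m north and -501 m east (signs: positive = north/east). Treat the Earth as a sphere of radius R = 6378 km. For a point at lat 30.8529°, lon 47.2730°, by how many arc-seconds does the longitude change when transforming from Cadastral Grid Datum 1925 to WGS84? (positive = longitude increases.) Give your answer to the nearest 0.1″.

At latitude 30.8529°, cos φ = 0.858487.
One radian of longitude at latitude φ spans R cos φ, so Δλ = ΔE / (R cos φ) = -501.0 / (6378000 × 0.858487) = -9.1500e-05 rad = -18.873″.

Δλ = -18.9″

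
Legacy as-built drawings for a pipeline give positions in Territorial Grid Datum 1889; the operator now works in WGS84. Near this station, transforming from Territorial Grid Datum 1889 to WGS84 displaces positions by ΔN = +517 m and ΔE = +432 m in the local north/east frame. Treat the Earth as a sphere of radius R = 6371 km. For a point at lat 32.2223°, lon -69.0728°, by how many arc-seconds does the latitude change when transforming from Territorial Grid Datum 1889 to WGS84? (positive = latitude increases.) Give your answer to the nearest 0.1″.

On a sphere of radius R, 1 rad of latitude = R, so Δφ = ΔN / R = 517.0 / 6371000 = 8.1149e-05 rad = 16.738″.

Δφ = 16.7″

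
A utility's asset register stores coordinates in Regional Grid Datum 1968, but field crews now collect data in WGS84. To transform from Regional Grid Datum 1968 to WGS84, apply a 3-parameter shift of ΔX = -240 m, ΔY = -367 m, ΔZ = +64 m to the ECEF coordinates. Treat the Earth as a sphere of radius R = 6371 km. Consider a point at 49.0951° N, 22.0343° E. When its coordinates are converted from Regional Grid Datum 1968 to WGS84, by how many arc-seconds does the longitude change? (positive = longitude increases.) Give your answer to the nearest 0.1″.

sin φ = 0.755797, cos φ = 0.654805, sin λ = 0.375162, cos λ = 0.926959.
East component: ΔE = −sin λ·ΔX + cos λ·ΔY = −(0.375162)(-240) + (0.926959)(-367) = -250.16 m.
1° of latitude spans πR/180 = 111195 m; at latitude φ, 1° of longitude spans that × cos φ = 72811.0 m, so Δλ = -250.16 / 72811.0 × 3600 = -12.368″.

Δλ = -12.4″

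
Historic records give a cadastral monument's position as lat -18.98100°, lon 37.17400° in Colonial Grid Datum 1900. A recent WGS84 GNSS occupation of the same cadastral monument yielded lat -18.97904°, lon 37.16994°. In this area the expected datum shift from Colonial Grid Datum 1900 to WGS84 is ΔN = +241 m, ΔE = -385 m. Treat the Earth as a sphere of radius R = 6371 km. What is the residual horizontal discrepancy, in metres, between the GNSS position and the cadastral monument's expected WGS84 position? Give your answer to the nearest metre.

Observed coordinate differences: Δφ = +0.00196°, Δλ = -0.00406°.
Converting to metres (1° lat = 111195 m, cos φ = 0.945626): observed ΔN = 217.9 m, observed ΔE = -426.9 m.
Subtracting the expected shift leaves a residual of 217.9 − (241) = -23.1 m north and -426.9 − (-385) = -41.9 m east.
Residual distance = √((-23.1)² + (-41.9)²) = 47.8 m.

48 m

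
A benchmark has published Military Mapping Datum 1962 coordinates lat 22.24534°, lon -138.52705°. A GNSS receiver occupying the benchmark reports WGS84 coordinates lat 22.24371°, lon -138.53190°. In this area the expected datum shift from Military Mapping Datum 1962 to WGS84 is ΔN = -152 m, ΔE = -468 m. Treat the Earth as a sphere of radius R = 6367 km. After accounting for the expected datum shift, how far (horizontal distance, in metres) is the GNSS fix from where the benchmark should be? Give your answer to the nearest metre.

Observed coordinate differences: Δφ = -0.00163°, Δλ = -0.00485°.
Converting to metres (1° lat = 111125 m, cos φ = 0.925571): observed ΔN = -181.1 m, observed ΔE = -498.8 m.
Subtracting the expected shift leaves a residual of -181.1 − (-152) = -29.1 m north and -498.8 − (-468) = -30.8 m east.
Residual distance = √((-29.1)² + (-30.8)²) = 42.4 m.

42 m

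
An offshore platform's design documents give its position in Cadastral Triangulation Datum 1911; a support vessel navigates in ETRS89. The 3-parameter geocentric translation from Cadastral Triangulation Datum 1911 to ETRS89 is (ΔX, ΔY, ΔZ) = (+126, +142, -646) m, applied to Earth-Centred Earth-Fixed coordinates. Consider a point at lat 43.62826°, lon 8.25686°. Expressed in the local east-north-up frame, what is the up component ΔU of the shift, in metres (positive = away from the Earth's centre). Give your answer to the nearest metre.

The local up (radial) axis is (cos φ cos λ, cos φ sin λ, sin φ), giving ΔU = 90.257 + 14.761 − 445.725 = -340.71 m.

ΔU = -341 m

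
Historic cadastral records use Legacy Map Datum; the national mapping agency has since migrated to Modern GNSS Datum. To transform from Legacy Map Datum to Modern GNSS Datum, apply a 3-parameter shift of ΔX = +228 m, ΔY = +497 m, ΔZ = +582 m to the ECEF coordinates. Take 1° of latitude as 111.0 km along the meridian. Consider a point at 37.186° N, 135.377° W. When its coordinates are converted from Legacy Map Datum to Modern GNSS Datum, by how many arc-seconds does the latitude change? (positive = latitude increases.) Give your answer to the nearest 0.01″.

sin φ = 0.604404, cos φ = 0.796678, sin λ = -0.702439, cos λ = -0.711744.
North component: ΔN = −sin φ cos λ·ΔX − sin φ sin λ·ΔY + cos φ·ΔZ = −(0.604404)(-0.711744)(228) − (0.604404)(-0.702439)(497) + (0.796678)(582) = 772.75 m.
1° of latitude spans 111000 m, so Δφ = 772.75 / 111000 × 3600 = 25.062″.

Δφ = 25.06″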